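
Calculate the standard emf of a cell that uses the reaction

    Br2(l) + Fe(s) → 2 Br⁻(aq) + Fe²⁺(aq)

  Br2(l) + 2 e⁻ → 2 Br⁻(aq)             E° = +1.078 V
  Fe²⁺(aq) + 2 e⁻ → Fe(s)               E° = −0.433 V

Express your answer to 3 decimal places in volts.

+1.511 V

In the reaction as written, Br2(l) is reduced (cathode) and Fe²⁺(aq) is produced by oxidation at the anode.
E°cell = E°(cathode) − E°(anode) = +1.078 − (−0.433) = +1.511 V.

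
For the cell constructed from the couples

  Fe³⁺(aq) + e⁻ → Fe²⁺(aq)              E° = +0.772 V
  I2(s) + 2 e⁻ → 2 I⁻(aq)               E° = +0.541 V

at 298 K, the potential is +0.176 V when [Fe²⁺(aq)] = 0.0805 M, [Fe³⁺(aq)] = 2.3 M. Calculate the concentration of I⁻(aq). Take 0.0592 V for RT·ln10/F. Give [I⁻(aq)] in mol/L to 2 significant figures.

With Fe³⁺/Fe²⁺ at the cathode and I₂/I⁻ at the anode, E°cell = +0.772 − (+0.541) = +0.231 V (n = 2).
From the Nernst equation, log Q = n(E° − E)/0.0592 = 2·(+0.231 − (+0.176))/0.0592 = 1.858.
Balancing electrons gives 2 Fe³⁺(aq) + 2 I⁻(aq) → 2 Fe²⁺(aq) + I2(s); thus Q = [Fe²⁺(aq)]^2 / ([Fe³⁺(aq)]^2·[I⁻(aq)]^2).
Isolating [I⁻(aq)] in Q = 10^{1.858} yields log [I⁻(aq)] = −2.385, i.e. 0.0041 M.

0.0041 M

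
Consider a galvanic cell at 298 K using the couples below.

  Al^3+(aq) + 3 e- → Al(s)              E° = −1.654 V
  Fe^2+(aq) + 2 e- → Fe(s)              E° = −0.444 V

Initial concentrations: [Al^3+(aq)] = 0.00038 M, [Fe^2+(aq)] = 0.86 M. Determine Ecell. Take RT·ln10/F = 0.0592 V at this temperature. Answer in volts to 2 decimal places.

Since E°(Fe²⁺/Fe) > E°(Al³⁺/Al), Fe²⁺/Fe serves as the cathode.
E°cell = E°cat − E°an = −0.444 − (−1.654) = +1.210 V; n = 6.
For the overall reaction 3 Fe^2+(aq) + 2 Al(s) → 3 Fe(s) + 2 Al^3+(aq), Q = [Al^3+(aq)]^2 / [Fe^2+(aq)]^3 = 2.27×10^−7, giving log Q = −6.644.
E = E° − (0.0592/n)·log Q = +1.210 − (0.0592/6)(−6.644) = +1.28 V.

+1.28 V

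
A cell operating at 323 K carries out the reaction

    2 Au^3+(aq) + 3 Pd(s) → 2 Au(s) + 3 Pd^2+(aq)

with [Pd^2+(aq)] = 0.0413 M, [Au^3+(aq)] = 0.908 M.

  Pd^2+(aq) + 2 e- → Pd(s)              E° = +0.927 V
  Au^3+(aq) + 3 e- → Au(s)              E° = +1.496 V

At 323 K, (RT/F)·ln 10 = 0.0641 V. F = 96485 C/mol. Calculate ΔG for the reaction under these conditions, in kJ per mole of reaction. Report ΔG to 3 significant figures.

−355 kJ/mol

The standard cell potential is +1.496 − (+0.927) = +0.569 V, with n = 6 electrons in the balanced equation.
Q = [Pd^2+(aq)]^3 / [Au^3+(aq)]^2 = 8.54×10^−5, so log Q = −4.068 and E = +0.569 − (0.0641/6)(−4.068) = +0.6125 V.
ΔG = −nFE = −(6)(96485)(+0.6125) J/mol = −355 kJ/mol.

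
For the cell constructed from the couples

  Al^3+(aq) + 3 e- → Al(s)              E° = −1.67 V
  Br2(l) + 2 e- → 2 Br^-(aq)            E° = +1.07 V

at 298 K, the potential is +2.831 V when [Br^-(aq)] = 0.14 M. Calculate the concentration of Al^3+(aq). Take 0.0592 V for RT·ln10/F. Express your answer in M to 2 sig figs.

0.0089 M

The Br₂/Br⁻ couple has the larger reduction potential, so it is the cathode: E°cell = +1.07 − (−1.67) = +2.74 V and n = 6.
Since E = E° − (0.0592/n)·log Q, log Q = n(E° − E)/0.0592 = −9.223.
The balanced reaction is 3 Br2(l) + 2 Al(s) → 6 Br^-(aq) + 2 Al^3+(aq), so Q = [Br^-(aq)]^6·[Al^3+(aq)]^2.
Isolating [Al^3+(aq)] in Q = 10^{−9.223} yields log [Al^3+(aq)] = −2.050, i.e. 0.0089 M.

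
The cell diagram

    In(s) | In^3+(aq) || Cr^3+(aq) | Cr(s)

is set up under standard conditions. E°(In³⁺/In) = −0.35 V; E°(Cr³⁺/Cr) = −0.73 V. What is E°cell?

By convention the left-hand electrode in cell notation is the anode (oxidation) and the right-hand electrode is the cathode (reduction).
E°cell = E°(right) − E°(left) = −0.73 − (−0.35) = −0.38 V.
The negative sign shows that, as written, the cell would require an external voltage to drive the reaction.

−0.38 V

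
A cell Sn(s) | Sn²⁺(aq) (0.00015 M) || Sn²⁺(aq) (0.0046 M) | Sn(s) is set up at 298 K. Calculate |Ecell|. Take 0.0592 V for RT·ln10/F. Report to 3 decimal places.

For a concentration cell E°cell = 0, since both electrodes use the same couple.
The compartment with the higher Sn²⁺(aq) concentration (0.0046 M) acts as the cathode; ions are reduced there and produced at the dilute (0.00015 M) anode.
With n = 2, Ecell = −(0.0592/2)·log([dilute]/[conc]) = −(0.0592/2)·log(0.00015/0.0046) = +0.044 V.

0.044 V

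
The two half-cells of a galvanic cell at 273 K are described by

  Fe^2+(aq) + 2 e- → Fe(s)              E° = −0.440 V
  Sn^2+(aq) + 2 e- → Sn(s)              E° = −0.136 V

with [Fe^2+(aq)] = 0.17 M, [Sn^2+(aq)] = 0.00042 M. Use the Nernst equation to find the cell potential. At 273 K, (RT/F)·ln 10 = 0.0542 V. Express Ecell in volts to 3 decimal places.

The Sn²⁺/Sn couple has the more positive E°, so it is the cathode; Fe²⁺/Fe is the anode.
The standard potential is −0.136 − (−0.440) = +0.304 V and the balanced reaction transfers n = 2 electrons.
For the overall reaction Sn^2+(aq) + Fe(s) → Sn(s) + Fe^2+(aq), Q = [Fe^2+(aq)] / [Sn^2+(aq)] = 405, giving log Q = 2.607.
E = E° − (0.0542/n)·log Q = +0.304 − (0.0542/2)(2.607) = +0.233 V.

+0.233 V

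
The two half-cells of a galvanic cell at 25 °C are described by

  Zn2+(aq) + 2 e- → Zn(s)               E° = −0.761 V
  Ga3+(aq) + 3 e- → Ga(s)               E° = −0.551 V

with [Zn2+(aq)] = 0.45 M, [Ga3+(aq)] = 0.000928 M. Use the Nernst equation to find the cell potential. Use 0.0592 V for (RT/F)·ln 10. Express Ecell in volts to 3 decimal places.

Since E°(Ga³⁺/Ga) > E°(Zn²⁺/Zn), Ga³⁺/Ga serves as the cathode.
E°cell = −0.551 − (−0.761) = +0.210 V, with n = 6 electrons transferred.
The balanced reaction is 2 Ga3+(aq) + 3 Zn(s) → 2 Ga(s) + 3 Zn2+(aq), so Q = [Zn2+(aq)]^3 / [Ga3+(aq)]^2 = 1.06×10^5 and log Q = 5.025.
Applying E = E° − (RT ln10/nF)·log Q gives +0.210 − (0.0592/6)(5.025) = +0.160 V.

+0.160 V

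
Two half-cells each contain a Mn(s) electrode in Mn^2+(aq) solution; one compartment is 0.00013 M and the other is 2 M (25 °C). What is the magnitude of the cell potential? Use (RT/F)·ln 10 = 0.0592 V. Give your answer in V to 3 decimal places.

0.124 V

For a concentration cell E°cell = 0, since both electrodes use the same couple.
The compartment with the higher Mn^2+(aq) concentration (2 M) acts as the cathode; ions are reduced there and produced at the dilute (0.00013 M) anode.
With n = 2, Ecell = −(0.0592/2)·log([dilute]/[conc]) = −(0.0592/2)·log(0.00013/2) = +0.124 V.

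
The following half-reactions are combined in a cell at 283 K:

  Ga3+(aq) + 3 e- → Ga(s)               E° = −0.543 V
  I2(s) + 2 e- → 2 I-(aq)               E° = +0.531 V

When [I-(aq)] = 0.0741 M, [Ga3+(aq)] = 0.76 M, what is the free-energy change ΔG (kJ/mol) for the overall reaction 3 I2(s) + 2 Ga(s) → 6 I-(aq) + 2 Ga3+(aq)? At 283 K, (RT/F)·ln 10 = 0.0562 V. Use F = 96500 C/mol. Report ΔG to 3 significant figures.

−660 kJ/mol

The standard cell potential is +0.531 − (−0.543) = +1.074 V, with n = 6 electrons in the balanced equation.
Here Q = [I-(aq)]^6·[Ga3+(aq)]^2 = 9.56×10^−8 (log Q = −7.019), giving E = +1.074 − (0.0562/6)·(−7.019) = +1.1397 V.
Then ΔG = −nFE = −6 × 96500 × +1.1397 J/mol = −660 kJ/mol.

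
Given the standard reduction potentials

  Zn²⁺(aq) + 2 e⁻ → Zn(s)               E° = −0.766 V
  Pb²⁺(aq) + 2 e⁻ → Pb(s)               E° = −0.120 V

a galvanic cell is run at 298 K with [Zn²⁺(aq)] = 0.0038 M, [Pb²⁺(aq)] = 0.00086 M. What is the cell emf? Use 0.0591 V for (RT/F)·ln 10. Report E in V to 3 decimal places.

+0.627 V

Since E°(Pb²⁺/Pb) > E°(Zn²⁺/Zn), Pb²⁺/Pb serves as the cathode.
E°cell = E°cat − E°an = −0.120 − (−0.766) = +0.646 V; n = 2.
The balanced reaction is Pb²⁺(aq) + Zn(s) → Pb(s) + Zn²⁺(aq), so Q = [Zn²⁺(aq)] / [Pb²⁺(aq)] = 4.42 and log Q = 0.645.
Applying E = E° − (RT ln10/nF)·log Q gives +0.646 − (0.0591/2)(0.645) = +0.627 V.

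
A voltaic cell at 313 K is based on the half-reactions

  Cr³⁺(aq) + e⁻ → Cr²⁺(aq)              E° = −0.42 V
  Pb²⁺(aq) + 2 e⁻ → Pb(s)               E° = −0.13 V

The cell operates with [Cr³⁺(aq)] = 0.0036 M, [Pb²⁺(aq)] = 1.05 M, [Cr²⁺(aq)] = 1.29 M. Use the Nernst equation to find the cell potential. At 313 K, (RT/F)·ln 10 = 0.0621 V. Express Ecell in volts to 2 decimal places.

+0.45 V

Pb²⁺/Pb is reduced (cathode, E° = −0.13 V) and Cr³⁺/Cr²⁺ is oxidized (anode).
E°cell = −0.13 − (−0.42) = +0.29 V, with n = 2 electrons transferred.
For the overall reaction Pb²⁺(aq) + 2 Cr²⁺(aq) → Pb(s) + 2 Cr³⁺(aq), Q = [Cr³⁺(aq)]^2 / ([Pb²⁺(aq)]·[Cr²⁺(aq)]^2) = 7.42×10^−6, giving log Q = −5.130.
By the Nernst equation, E = +0.29 − (0.0621/2)·(−5.130) = +0.45 V.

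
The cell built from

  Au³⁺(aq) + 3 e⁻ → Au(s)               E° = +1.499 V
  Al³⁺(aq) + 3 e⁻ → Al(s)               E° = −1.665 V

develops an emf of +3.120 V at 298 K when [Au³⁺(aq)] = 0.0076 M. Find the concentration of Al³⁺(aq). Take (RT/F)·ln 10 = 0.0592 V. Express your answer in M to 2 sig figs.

1.3 M

The Au³⁺/Au couple has the larger reduction potential, so it is the cathode: E°cell = +1.499 − (−1.665) = +3.164 V and n = 3.
Since E = E° − (0.0592/n)·log Q, log Q = n(E° − E)/0.0592 = 2.230.
For Au³⁺(aq) + Al(s) → Au(s) + Al³⁺(aq), the reaction quotient is Q = [Al³⁺(aq)] / [Au³⁺(aq)].
Isolating [Al³⁺(aq)] in Q = 10^{2.230} yields log [Al³⁺(aq)] = 0.111, i.e. 1.3 M.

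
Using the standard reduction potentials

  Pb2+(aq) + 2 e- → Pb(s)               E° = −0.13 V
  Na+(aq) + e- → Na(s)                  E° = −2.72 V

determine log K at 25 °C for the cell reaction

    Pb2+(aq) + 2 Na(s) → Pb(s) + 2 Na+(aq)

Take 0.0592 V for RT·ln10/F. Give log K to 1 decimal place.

log K = 87.5

The Pb²⁺/Pb couple is reduced (cathode); E°cell = −0.13 − (−2.72) = +2.59 V with n = 2.
At equilibrium E = 0, so log K = nE°cell / 0.0592 = (2)(+2.59) / 0.0592 = 87.5.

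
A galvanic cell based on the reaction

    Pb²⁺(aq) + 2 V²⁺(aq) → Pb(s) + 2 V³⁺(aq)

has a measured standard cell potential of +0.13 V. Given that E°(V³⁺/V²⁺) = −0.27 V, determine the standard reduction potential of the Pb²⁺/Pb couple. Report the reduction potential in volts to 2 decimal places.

−0.14 V

In the reaction as written the Pb²⁺/Pb couple is reduced (cathode) and V³⁺/V²⁺ is oxidized (anode), so E°cell = E°(Pb²⁺/Pb) − E°(V³⁺/V²⁺).
E°(Pb²⁺/Pb) = E°cell + E°(anode) = +0.13 + (−0.27) = −0.14 V.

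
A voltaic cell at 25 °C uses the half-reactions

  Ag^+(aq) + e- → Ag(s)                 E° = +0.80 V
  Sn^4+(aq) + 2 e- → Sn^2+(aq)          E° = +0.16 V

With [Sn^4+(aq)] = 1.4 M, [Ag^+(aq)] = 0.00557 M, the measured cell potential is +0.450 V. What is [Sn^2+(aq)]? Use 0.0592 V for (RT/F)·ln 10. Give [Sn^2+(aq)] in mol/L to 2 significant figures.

The Ag⁺/Ag couple has the larger reduction potential, so it is the cathode: E°cell = +0.80 − (+0.16) = +0.64 V and n = 2.
Rearranging E = E° − (0.0592/n)·log Q gives log Q = 2(+0.64 − (+0.450))/0.0592 = 6.419.
Balancing electrons gives 2 Ag^+(aq) + Sn^2+(aq) → 2 Ag(s) + Sn^4+(aq); thus Q = [Sn^4+(aq)] / ([Ag^+(aq)]^2·[Sn^2+(aq)]).
Solving for the unknown gives log [Sn^2+(aq)] = −1.765, so [Sn^2+(aq)] ≈ 0.017 M.

0.017 M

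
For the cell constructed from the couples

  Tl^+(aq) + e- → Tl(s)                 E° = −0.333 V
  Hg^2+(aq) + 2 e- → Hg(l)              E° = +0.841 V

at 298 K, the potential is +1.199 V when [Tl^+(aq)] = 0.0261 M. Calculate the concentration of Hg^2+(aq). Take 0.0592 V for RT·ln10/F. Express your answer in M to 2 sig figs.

The Hg²⁺/Hg couple has the larger reduction potential, so it is the cathode: E°cell = +0.841 − (−0.333) = +1.174 V and n = 2.
Since E = E° − (0.0592/n)·log Q, log Q = n(E° − E)/0.0592 = −0.845.
For Hg^2+(aq) + 2 Tl(s) → Hg(l) + 2 Tl^+(aq), the reaction quotient is Q = [Tl^+(aq)]^2 / [Hg^2+(aq)].
Solving for the unknown gives log [Hg^2+(aq)] = −2.322, so [Hg^2+(aq)] ≈ 0.0048 M.

0.0048 M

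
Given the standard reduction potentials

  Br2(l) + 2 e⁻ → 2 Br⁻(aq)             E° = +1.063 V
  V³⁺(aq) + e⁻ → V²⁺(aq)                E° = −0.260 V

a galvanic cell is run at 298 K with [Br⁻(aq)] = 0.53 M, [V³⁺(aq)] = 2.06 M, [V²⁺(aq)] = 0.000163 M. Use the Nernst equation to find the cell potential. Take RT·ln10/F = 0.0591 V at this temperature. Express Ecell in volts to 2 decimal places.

Br₂/Br⁻ is reduced (cathode, E° = +1.063 V) and V³⁺/V²⁺ is oxidized (anode).
The standard potential is +1.063 − (−0.260) = +1.323 V and the balanced reaction transfers n = 2 electrons.
Balancing gives Br2(l) + 2 V²⁺(aq) → 2 Br⁻(aq) + 2 V³⁺(aq); hence Q = ([Br⁻(aq)]^2·[V³⁺(aq)]^2) / [V²⁺(aq)]^2 = 4.49×10^7 (log Q = 7.652).
Applying E = E° − (RT ln10/nF)·log Q gives +1.323 − (0.0591/2)(7.652) = +1.10 V.

+1.10 V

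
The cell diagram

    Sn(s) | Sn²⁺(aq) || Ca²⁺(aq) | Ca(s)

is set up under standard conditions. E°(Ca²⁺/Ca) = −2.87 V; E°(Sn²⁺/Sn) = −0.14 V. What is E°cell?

By convention the left-hand electrode in cell notation is the anode (oxidation) and the right-hand electrode is the cathode (reduction).
E°cell = E°(right) − E°(left) = −2.87 − (−0.14) = −2.73 V.
The negative sign shows that, as written, the cell would require an external voltage to drive the reaction.

−2.73 V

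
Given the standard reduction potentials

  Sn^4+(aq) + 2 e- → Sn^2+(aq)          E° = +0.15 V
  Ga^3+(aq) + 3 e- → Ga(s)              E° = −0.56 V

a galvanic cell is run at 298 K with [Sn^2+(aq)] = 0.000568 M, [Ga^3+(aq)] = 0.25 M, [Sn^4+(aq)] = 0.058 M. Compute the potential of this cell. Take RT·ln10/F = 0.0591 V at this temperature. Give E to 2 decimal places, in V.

+0.78 V

Since E°(Sn⁴⁺/Sn²⁺) > E°(Ga³⁺/Ga), Sn⁴⁺/Sn²⁺ serves as the cathode.
E°cell = E°cat − E°an = +0.15 − (−0.56) = +0.71 V; n = 6.
Balancing gives 3 Sn^4+(aq) + 2 Ga(s) → 3 Sn^2+(aq) + 2 Ga^3+(aq); hence Q = ([Sn^2+(aq)]^3·[Ga^3+(aq)]^2) / [Sn^4+(aq)]^3 = 5.87×10^−8 (log Q = −7.231).
By the Nernst equation, E = +0.71 − (0.0591/6)·(−7.231) = +0.78 V.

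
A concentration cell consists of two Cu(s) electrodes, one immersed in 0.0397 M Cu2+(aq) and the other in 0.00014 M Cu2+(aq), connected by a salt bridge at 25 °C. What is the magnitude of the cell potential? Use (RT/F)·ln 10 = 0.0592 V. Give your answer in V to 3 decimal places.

For a concentration cell E°cell = 0, since both electrodes use the same couple.
The compartment with the higher Cu2+(aq) concentration (0.0397 M) acts as the cathode; ions are reduced there and produced at the dilute (0.00014 M) anode.
With n = 2, Ecell = −(0.0592/2)·log([dilute]/[conc]) = −(0.0592/2)·log(0.00014/0.0397) = +0.073 V.

0.073 V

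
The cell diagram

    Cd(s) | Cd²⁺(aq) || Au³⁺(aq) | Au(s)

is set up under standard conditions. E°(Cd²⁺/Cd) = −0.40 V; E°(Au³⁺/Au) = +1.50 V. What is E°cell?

+1.90 V

By convention the left-hand electrode in cell notation is the anode (oxidation) and the right-hand electrode is the cathode (reduction).
E°cell = E°(right) − E°(left) = +1.50 − (−0.40) = +1.90 V.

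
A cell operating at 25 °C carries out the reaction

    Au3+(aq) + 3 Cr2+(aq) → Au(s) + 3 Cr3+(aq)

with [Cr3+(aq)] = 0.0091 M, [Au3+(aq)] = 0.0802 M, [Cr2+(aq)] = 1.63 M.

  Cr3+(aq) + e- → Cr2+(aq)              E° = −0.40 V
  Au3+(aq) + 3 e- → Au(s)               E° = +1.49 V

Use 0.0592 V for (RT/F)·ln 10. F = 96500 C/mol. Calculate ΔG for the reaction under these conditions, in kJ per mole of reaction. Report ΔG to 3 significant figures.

−580 kJ/mol

With Au³⁺/Au reduced at the cathode, E°cell = +1.49 − (−0.40) = +1.89 V and n = 3.
The reaction quotient is [Cr3+(aq)]^3 / ([Au3+(aq)]·[Cr2+(aq)]^3) = 2.17×10^−6; by Nernst, E = +1.89 − (0.0592/3)(−5.664) = +2.0018 V.
Then ΔG = −nFE = −3 × 96500 × +2.0018 J/mol = −580 kJ/mol.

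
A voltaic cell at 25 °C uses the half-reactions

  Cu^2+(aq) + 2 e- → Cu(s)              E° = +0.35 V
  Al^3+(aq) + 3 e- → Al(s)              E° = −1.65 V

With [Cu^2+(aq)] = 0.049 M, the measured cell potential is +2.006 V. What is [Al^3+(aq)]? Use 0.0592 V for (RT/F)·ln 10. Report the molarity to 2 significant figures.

0.0054 M

The Cu²⁺/Cu couple has the larger reduction potential, so it is the cathode: E°cell = +0.35 − (−1.65) = +2.00 V and n = 6.
Since E = E° − (0.0592/n)·log Q, log Q = n(E° − E)/0.0592 = −0.608.
For 3 Cu^2+(aq) + 2 Al(s) → 3 Cu(s) + 2 Al^3+(aq), the reaction quotient is Q = [Al^3+(aq)]^2 / [Cu^2+(aq)]^3.
Solving for the unknown gives log [Al^3+(aq)] = −2.269, so [Al^3+(aq)] ≈ 0.0054 M.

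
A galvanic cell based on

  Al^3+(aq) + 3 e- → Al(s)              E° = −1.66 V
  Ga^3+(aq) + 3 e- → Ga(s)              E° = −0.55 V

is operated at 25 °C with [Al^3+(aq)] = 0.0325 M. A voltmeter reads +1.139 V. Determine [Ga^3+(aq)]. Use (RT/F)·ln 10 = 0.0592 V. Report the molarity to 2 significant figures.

0.96 M

The Ga³⁺/Ga couple has the larger reduction potential, so it is the cathode: E°cell = −0.55 − (−1.66) = +1.11 V and n = 3.
From the Nernst equation, log Q = n(E° − E)/0.0592 = 3·(+1.11 − (+1.139))/0.0592 = −1.470.
Balancing electrons gives Ga^3+(aq) + Al(s) → Ga(s) + Al^3+(aq); thus Q = [Al^3+(aq)] / [Ga^3+(aq)].
Solving for the unknown gives log [Ga^3+(aq)] = −0.018, so [Ga^3+(aq)] ≈ 0.96 M.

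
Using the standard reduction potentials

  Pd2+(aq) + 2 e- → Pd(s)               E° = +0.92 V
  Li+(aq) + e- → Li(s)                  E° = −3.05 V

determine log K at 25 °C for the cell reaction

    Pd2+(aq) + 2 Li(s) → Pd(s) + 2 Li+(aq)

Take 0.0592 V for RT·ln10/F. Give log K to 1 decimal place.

log K = 134.1

The Pd²⁺/Pd couple is reduced (cathode); E°cell = +0.92 − (−3.05) = +3.97 V with n = 2.
At equilibrium E = 0, so log K = nE°cell / 0.0592 = (2)(+3.97) / 0.0592 = 134.1.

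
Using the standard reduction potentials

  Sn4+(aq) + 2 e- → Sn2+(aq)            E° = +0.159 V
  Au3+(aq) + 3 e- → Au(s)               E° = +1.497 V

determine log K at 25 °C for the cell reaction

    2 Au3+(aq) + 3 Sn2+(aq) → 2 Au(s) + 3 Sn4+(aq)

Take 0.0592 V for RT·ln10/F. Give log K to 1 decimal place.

The Au³⁺/Au couple is reduced (cathode); E°cell = +1.497 − (+0.159) = +1.338 V with n = 6.
At equilibrium E = 0, so log K = nE°cell / 0.0592 = (6)(+1.338) / 0.0592 = 135.6.

log K = 135.6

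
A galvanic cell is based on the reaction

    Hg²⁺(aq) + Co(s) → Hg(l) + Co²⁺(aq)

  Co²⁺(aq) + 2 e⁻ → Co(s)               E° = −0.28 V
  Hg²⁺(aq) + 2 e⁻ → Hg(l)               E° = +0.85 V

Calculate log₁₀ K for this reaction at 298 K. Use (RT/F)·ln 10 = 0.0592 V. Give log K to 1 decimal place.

log K = 38.2

The Hg²⁺/Hg couple is reduced (cathode); E°cell = +0.85 − (−0.28) = +1.13 V with n = 2.
At equilibrium E = 0, so log K = nE°cell / 0.0592 = (2)(+1.13) / 0.0592 = 38.2.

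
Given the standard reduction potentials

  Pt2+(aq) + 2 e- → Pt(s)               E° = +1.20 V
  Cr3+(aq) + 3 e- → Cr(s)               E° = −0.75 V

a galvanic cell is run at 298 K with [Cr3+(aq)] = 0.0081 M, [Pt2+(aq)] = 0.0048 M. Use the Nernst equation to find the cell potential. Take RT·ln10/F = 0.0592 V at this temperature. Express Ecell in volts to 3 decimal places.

+1.923 V

Since E°(Pt²⁺/Pt) > E°(Cr³⁺/Cr), Pt²⁺/Pt serves as the cathode.
E°cell = E°cat − E°an = +1.20 − (−0.75) = +1.95 V; n = 6.
The balanced reaction is 3 Pt2+(aq) + 2 Cr(s) → 3 Pt(s) + 2 Cr3+(aq), so Q = [Cr3+(aq)]^2 / [Pt2+(aq)]^3 = 593 and log Q = 2.773.
Applying E = E° − (RT ln10/nF)·log Q gives +1.95 − (0.0592/6)(2.773) = +1.923 V.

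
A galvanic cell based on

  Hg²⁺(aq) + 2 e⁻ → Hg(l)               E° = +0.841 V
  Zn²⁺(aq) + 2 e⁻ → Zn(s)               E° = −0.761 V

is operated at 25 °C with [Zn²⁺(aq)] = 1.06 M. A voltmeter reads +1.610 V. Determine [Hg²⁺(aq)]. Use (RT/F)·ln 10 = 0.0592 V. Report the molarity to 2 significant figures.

The Hg²⁺/Hg couple has the larger reduction potential, so it is the cathode: E°cell = +0.841 − (−0.761) = +1.602 V and n = 2.
Rearranging E = E° − (0.0592/n)·log Q gives log Q = 2(+1.602 − (+1.610))/0.0592 = −0.270.
The balanced reaction is Hg²⁺(aq) + Zn(s) → Hg(l) + Zn²⁺(aq), so Q = [Zn²⁺(aq)] / [Hg²⁺(aq)].
Solving for the unknown gives log [Hg²⁺(aq)] = 0.295, so [Hg²⁺(aq)] ≈ 2.0 M.

2.0 M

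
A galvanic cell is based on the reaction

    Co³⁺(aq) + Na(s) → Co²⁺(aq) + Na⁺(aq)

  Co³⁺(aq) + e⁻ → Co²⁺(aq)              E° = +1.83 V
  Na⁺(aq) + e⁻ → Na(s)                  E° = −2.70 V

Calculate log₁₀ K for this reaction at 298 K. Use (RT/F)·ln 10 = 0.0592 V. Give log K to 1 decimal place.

log K = 76.5

The Co³⁺/Co²⁺ couple is reduced (cathode); E°cell = +1.83 − (−2.70) = +4.53 V with n = 1.
At equilibrium E = 0, so log K = nE°cell / 0.0592 = (1)(+4.53) / 0.0592 = 76.5.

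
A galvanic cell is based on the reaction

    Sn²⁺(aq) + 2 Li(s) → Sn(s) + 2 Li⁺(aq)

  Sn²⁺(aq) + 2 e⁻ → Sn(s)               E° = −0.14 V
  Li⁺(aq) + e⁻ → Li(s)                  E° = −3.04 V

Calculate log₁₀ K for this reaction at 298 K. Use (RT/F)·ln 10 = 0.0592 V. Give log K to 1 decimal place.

The Sn²⁺/Sn couple is reduced (cathode); E°cell = −0.14 − (−3.04) = +2.90 V with n = 2.
At equilibrium E = 0, so log K = nE°cell / 0.0592 = (2)(+2.90) / 0.0592 = 98.0.

log K = 98.0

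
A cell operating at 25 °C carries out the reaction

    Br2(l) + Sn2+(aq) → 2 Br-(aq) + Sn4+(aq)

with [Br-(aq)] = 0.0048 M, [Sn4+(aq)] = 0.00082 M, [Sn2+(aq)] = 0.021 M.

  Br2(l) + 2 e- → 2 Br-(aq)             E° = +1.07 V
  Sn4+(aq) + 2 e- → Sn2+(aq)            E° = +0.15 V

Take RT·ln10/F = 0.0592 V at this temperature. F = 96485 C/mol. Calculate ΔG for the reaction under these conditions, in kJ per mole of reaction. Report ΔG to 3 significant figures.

The standard cell potential is +1.07 − (+0.15) = +0.92 V, with n = 2 electrons in the balanced equation.
Here Q = ([Br-(aq)]^2·[Sn4+(aq)]) / [Sn2+(aq)] = 9×10^−7 (log Q = −6.046), giving E = +0.92 − (0.0592/2)·(−6.046) = +1.0990 V.
ΔG = −nFE = −(2)(96485)(+1.0990) J/mol = −212 kJ/mol.

−212 kJ/mol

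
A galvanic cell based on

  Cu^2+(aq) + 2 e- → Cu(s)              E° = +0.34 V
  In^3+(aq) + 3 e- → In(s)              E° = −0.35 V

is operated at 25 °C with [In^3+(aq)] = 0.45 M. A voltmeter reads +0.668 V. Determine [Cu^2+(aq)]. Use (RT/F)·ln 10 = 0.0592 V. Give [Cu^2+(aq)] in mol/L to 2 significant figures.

The Cu²⁺/Cu couple has the larger reduction potential, so it is the cathode: E°cell = +0.34 − (−0.35) = +0.69 V and n = 6.
Since E = E° − (0.0592/n)·log Q, log Q = n(E° − E)/0.0592 = 2.230.
For 3 Cu^2+(aq) + 2 In(s) → 3 Cu(s) + 2 In^3+(aq), the reaction quotient is Q = [In^3+(aq)]^2 / [Cu^2+(aq)]^3.
Solving for the unknown gives log [Cu^2+(aq)] = −0.975, so [Cu^2+(aq)] ≈ 0.11 M.

0.11 M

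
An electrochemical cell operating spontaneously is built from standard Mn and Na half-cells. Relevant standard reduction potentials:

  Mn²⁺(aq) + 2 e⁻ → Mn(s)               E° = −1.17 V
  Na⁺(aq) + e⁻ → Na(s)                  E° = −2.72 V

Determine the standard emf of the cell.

+1.55 V

The Mn²⁺/Mn couple has the higher E°, so Mn ion is reduced (cathode) and Na is oxidized (anode).
E°cell = E°(cathode) − E°(anode) = −1.17 − (−2.72) = +1.55 V.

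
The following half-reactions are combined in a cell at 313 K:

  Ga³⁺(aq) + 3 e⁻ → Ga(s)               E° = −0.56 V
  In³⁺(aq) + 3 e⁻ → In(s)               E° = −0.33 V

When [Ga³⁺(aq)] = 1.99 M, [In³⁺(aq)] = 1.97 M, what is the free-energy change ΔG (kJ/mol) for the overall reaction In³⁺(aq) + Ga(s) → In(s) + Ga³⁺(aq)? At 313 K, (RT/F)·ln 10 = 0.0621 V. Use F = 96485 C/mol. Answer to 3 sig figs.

−66.5 kJ/mol

E°cell = −0.33 − (−0.56) = +0.23 V; the balanced reaction transfers n = 3 electrons.
The reaction quotient is [Ga³⁺(aq)] / [In³⁺(aq)] = 1.01; by Nernst, E = +0.23 − (0.0621/3)(0.004) = +0.2299 V.
Finally ΔG = −nFE = −(3)(96485 C/mol)(+0.2299 V) = −66.5 kJ/mol.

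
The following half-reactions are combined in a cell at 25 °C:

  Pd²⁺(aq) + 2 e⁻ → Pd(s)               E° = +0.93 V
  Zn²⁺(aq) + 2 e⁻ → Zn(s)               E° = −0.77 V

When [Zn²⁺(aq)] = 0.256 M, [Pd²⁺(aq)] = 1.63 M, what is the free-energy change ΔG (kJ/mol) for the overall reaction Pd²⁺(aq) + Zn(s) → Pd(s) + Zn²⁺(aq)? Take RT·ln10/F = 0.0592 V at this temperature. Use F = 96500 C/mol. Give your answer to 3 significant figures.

E°cell = +0.93 − (−0.77) = +1.70 V; the balanced reaction transfers n = 2 electrons.
Here Q = [Zn²⁺(aq)] / [Pd²⁺(aq)] = 0.157 (log Q = −0.804), giving E = +1.70 − (0.0592/2)·(−0.804) = +1.7238 V.
ΔG = −nFE = −(2)(96500)(+1.7238) J/mol = −333 kJ/mol.

−333 kJ/mol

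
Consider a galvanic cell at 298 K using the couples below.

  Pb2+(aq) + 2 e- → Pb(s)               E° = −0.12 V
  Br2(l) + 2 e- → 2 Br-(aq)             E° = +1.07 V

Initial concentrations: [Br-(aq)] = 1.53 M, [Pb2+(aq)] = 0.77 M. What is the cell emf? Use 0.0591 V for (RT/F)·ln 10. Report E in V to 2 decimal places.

Since E°(Br₂/Br⁻) > E°(Pb²⁺/Pb), Br₂/Br⁻ serves as the cathode.
E°cell = +1.07 − (−0.12) = +1.19 V, with n = 2 electrons transferred.
The balanced reaction is Br2(l) + Pb(s) → 2 Br-(aq) + Pb2+(aq), so Q = [Br-(aq)]^2·[Pb2+(aq)] = 1.8 and log Q = 0.256.
E = E° − (0.0591/n)·log Q = +1.19 − (0.0591/2)(0.256) = +1.18 V.

+1.18 V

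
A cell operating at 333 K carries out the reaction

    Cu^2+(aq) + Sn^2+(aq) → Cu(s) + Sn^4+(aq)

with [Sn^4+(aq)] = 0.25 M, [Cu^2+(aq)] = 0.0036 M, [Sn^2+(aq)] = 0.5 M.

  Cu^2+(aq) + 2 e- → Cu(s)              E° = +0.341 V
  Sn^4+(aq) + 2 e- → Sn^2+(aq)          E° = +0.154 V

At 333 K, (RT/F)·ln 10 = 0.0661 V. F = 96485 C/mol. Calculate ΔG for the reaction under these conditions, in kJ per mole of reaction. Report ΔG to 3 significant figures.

E°cell = +0.341 − (+0.154) = +0.187 V; the balanced reaction transfers n = 2 electrons.
Q = [Sn^4+(aq)] / ([Cu^2+(aq)]·[Sn^2+(aq)]) = 139, so log Q = 2.143 and E = +0.187 − (0.0661/2)(2.143) = +0.1162 V.
Then ΔG = −nFE = −2 × 96485 × +0.1162 J/mol = −22.4 kJ/mol.

−22.4 kJ/mol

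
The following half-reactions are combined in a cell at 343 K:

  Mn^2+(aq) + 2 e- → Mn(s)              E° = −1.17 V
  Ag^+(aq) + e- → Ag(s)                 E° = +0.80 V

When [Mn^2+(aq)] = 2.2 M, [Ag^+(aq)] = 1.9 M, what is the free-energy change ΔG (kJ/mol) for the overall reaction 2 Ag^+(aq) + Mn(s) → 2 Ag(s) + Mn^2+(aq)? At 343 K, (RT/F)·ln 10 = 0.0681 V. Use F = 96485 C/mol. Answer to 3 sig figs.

E°cell = +0.80 − (−1.17) = +1.97 V; the balanced reaction transfers n = 2 electrons.
Here Q = [Mn^2+(aq)] / [Ag^+(aq)]^2 = 0.609 (log Q = −0.215), giving E = +1.97 − (0.0681/2)·(−0.215) = +1.9773 V.
ΔG = −nFE = −(2)(96485)(+1.9773) J/mol = −382 kJ/mol.

−382 kJ/mol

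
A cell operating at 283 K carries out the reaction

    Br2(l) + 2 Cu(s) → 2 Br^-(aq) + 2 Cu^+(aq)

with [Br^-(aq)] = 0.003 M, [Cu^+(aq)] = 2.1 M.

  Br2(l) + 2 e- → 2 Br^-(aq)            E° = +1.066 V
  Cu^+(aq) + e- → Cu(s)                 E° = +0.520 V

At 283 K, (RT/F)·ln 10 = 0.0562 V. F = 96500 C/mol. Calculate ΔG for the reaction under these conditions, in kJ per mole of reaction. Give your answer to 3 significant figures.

−129 kJ/mol

With Br₂/Br⁻ reduced at the cathode, E°cell = +1.066 − (+0.520) = +0.546 V and n = 2.
Q = [Br^-(aq)]^2·[Cu^+(aq)]^2 = 3.97×10^−5, so log Q = −4.401 and E = +0.546 − (0.0562/2)(−4.401) = +0.6697 V.
Then ΔG = −nFE = −2 × 96500 × +0.6697 J/mol = −129 kJ/mol.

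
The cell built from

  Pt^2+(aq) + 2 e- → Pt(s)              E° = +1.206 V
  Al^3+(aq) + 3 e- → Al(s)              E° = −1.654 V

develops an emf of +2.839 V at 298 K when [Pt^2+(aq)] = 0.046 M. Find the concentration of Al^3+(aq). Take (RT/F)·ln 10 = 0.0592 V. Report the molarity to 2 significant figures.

0.11 M

The Pt²⁺/Pt couple has the larger reduction potential, so it is the cathode: E°cell = +1.206 − (−1.654) = +2.860 V and n = 6.
From the Nernst equation, log Q = n(E° − E)/0.0592 = 6·(+2.860 − (+2.839))/0.0592 = 2.128.
Balancing electrons gives 3 Pt^2+(aq) + 2 Al(s) → 3 Pt(s) + 2 Al^3+(aq); thus Q = [Al^3+(aq)]^2 / [Pt^2+(aq)]^3.
Isolating [Al^3+(aq)] in Q = 10^{2.128} yields log [Al^3+(aq)] = −0.942, i.e. 0.11 M.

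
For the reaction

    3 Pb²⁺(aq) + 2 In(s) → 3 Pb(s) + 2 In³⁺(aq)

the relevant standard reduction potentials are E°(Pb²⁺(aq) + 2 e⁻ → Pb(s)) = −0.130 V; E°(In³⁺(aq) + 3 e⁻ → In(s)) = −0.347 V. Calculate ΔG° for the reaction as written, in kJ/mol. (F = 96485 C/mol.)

−126 kJ/mol

In the reaction as written Pb²⁺(aq) is reduced, so the Pb²⁺/Pb couple is the cathode and In³⁺/In is the anode.
E°cell = −0.130 − (−0.347) = +0.217 V; balancing electrons gives n = 6.
ΔG° = −nFE°cell = −(6)(96485)(+0.217) J/mol = −126 kJ/mol.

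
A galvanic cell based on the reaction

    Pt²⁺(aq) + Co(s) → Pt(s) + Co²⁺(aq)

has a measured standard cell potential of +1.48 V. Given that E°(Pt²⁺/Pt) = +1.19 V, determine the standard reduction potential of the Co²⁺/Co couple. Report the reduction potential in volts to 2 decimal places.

In the reaction as written the Pt²⁺/Pt couple is reduced (cathode) and Co²⁺/Co is oxidized (anode), so E°cell = E°(Pt²⁺/Pt) − E°(Co²⁺/Co).
E°(Co²⁺/Co) = E°(cathode) − E°cell = +1.19 − (+1.48) = −0.29 V.

−0.29 V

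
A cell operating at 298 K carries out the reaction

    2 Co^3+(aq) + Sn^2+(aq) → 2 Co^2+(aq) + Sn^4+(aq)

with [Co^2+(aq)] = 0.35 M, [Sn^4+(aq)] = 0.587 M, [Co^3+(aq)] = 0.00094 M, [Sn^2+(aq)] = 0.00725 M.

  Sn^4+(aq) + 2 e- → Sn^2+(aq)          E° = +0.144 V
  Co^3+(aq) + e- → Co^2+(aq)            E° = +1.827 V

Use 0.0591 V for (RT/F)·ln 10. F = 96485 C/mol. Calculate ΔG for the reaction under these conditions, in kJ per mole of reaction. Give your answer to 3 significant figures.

−285 kJ/mol

The standard cell potential is +1.827 − (+0.144) = +1.683 V, with n = 2 electrons in the balanced equation.
Q = ([Co^2+(aq)]^2·[Sn^4+(aq)]) / ([Co^3+(aq)]^2·[Sn^2+(aq)]) = 1.12×10^7, so log Q = 7.050 and E = +1.683 − (0.0591/2)(7.050) = +1.4747 V.
Then ΔG = −nFE = −2 × 96485 × +1.4747 J/mol = −285 kJ/mol.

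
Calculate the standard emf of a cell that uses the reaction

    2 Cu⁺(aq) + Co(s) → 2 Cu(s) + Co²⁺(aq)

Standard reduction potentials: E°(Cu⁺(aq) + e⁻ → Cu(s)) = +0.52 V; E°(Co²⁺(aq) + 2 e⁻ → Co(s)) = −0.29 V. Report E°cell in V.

+0.81 V

In the reaction as written, Cu⁺(aq) is reduced (cathode) and Co²⁺(aq) is produced by oxidation at the anode.
E°cell = E°(cathode) − E°(anode) = +0.52 − (−0.29) = +0.81 V.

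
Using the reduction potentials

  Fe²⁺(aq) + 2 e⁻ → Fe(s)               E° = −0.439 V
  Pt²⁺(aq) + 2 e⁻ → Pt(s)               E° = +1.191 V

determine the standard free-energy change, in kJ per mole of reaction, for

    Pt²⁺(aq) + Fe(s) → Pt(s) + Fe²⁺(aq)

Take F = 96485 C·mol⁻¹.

−315 kJ/mol

In the reaction as written Pt²⁺(aq) is reduced, so the Pt²⁺/Pt couple is the cathode and Fe²⁺/Fe is the anode.
E°cell = +1.191 − (−0.439) = +1.630 V; balancing electrons gives n = 2.
ΔG° = −nFE°cell = −(2)(96485)(+1.630) J/mol = −315 kJ/mol.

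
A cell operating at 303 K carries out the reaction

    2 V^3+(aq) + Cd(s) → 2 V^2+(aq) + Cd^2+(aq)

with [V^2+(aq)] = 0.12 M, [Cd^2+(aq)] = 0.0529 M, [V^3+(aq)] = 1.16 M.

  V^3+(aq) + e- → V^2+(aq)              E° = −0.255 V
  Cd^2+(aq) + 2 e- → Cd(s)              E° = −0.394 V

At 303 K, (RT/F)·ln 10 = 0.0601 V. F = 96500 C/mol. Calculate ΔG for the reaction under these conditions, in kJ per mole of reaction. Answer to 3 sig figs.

E°cell = −0.255 − (−0.394) = +0.139 V; the balanced reaction transfers n = 2 electrons.
Here Q = ([V^2+(aq)]^2·[Cd^2+(aq)]) / [V^3+(aq)]^2 = 0.000566 (log Q = −3.247), giving E = +0.139 − (0.0601/2)·(−3.247) = +0.2366 V.
ΔG = −nFE = −(2)(96500)(+0.2366) J/mol = −45.7 kJ/mol.

−45.7 kJ/mol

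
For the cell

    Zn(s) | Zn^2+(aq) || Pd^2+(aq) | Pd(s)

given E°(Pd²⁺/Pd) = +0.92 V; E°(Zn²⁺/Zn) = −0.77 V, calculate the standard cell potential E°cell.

By convention the left-hand electrode in cell notation is the anode (oxidation) and the right-hand electrode is the cathode (reduction).
E°cell = E°(right) − E°(left) = +0.92 − (−0.77) = +1.69 V.

+1.69 V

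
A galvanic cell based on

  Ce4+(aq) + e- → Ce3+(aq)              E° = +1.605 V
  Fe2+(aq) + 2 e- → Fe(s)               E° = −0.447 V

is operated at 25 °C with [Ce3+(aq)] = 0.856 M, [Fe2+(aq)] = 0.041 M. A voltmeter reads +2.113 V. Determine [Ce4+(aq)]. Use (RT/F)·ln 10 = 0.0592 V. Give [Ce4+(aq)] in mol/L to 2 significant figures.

1.9 M

Ce⁴⁺/Ce³⁺ is the cathode (higher E°); E°cell = +1.605 − (−0.447) = +2.052 V with n = 2.
From the Nernst equation, log Q = n(E° − E)/0.0592 = 2·(+2.052 − (+2.113))/0.0592 = −2.061.
The balanced reaction is 2 Ce4+(aq) + Fe(s) → 2 Ce3+(aq) + Fe2+(aq), so Q = ([Ce3+(aq)]^2·[Fe2+(aq)]) / [Ce4+(aq)]^2.
Substituting the known concentrations and solving, log [Ce4+(aq)] = 0.269 and [Ce4+(aq)] = 1.9 M.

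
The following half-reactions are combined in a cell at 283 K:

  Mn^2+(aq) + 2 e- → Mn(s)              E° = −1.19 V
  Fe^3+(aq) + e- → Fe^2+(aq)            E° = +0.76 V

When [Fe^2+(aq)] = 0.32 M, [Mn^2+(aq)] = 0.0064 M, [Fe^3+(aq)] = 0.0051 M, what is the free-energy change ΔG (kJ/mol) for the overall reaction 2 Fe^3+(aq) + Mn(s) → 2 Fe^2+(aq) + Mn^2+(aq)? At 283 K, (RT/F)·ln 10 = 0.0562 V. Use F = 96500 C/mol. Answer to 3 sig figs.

−369 kJ/mol

E°cell = +0.76 − (−1.19) = +1.95 V; the balanced reaction transfers n = 2 electrons.
Here Q = ([Fe^2+(aq)]^2·[Mn^2+(aq)]) / [Fe^3+(aq)]^2 = 25.2 (log Q = 1.401), giving E = +1.95 − (0.0562/2)·(1.401) = +1.9106 V.
Then ΔG = −nFE = −2 × 96500 × +1.9106 J/mol = −369 kJ/mol.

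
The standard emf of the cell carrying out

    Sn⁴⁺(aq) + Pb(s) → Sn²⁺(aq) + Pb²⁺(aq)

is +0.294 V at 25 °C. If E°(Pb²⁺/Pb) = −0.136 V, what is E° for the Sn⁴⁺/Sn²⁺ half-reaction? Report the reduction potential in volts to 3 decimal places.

In the reaction as written the Sn⁴⁺/Sn²⁺ couple is reduced (cathode) and Pb²⁺/Pb is oxidized (anode), so E°cell = E°(Sn⁴⁺/Sn²⁺) − E°(Pb²⁺/Pb).
E°(Sn⁴⁺/Sn²⁺) = E°cell + E°(anode) = +0.294 + (−0.136) = +0.158 V.

+0.158 V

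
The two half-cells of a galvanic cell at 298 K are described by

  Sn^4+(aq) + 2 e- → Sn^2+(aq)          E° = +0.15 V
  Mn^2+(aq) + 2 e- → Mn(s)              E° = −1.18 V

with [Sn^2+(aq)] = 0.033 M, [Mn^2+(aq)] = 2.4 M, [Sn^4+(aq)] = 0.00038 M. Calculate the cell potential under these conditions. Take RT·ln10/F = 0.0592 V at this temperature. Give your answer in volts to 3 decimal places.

+1.261 V

Sn⁴⁺/Sn²⁺ is reduced (cathode, E° = +0.15 V) and Mn²⁺/Mn is oxidized (anode).
E°cell = E°cat − E°an = +0.15 − (−1.18) = +1.33 V; n = 2.
Balancing gives Sn^4+(aq) + Mn(s) → Sn^2+(aq) + Mn^2+(aq); hence Q = ([Sn^2+(aq)]·[Mn^2+(aq)]) / [Sn^4+(aq)] = 208 (log Q = 2.319).
By the Nernst equation, E = +1.33 − (0.0592/2)·(2.319) = +1.261 V.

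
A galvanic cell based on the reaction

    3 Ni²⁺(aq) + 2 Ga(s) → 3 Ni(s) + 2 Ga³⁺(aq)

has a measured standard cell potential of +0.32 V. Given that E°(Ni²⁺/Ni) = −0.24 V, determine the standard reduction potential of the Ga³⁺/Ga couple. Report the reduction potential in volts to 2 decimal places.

In the reaction as written the Ni²⁺/Ni couple is reduced (cathode) and Ga³⁺/Ga is oxidized (anode), so E°cell = E°(Ni²⁺/Ni) − E°(Ga³⁺/Ga).
E°(Ga³⁺/Ga) = E°(cathode) − E°cell = −0.24 − (+0.32) = −0.56 V.

−0.56 V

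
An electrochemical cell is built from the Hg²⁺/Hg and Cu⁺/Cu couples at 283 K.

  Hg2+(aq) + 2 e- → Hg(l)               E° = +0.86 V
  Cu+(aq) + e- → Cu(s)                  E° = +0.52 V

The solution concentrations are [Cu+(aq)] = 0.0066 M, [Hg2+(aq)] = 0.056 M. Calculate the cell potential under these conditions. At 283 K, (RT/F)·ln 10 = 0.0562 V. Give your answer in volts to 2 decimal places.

Hg²⁺/Hg is reduced (cathode, E° = +0.86 V) and Cu⁺/Cu is oxidized (anode).
The standard potential is +0.86 − (+0.52) = +0.34 V and the balanced reaction transfers n = 2 electrons.
Balancing gives Hg2+(aq) + 2 Cu(s) → Hg(l) + 2 Cu+(aq); hence Q = [Cu+(aq)]^2 / [Hg2+(aq)] = 0.000778 (log Q = −3.109).
By the Nernst equation, E = +0.34 − (0.0562/2)·(−3.109) = +0.43 V.

+0.43 V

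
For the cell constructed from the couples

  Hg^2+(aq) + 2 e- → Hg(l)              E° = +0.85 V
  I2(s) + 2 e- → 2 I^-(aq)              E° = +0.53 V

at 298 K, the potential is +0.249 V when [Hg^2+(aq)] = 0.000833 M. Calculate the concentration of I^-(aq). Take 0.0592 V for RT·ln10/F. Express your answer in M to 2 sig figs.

With Hg²⁺/Hg at the cathode and I₂/I⁻ at the anode, E°cell = +0.85 − (+0.53) = +0.32 V (n = 2).
Rearranging E = E° − (0.0592/n)·log Q gives log Q = 2(+0.32 − (+0.249))/0.0592 = 2.399.
Balancing electrons gives Hg^2+(aq) + 2 I^-(aq) → Hg(l) + I2(s); thus Q = 1 / ([Hg^2+(aq)]·[I^-(aq)]^2).
Isolating [I^-(aq)] in Q = 10^{2.399} yields log [I^-(aq)] = 0.340, i.e. 2.2 M.

2.2 M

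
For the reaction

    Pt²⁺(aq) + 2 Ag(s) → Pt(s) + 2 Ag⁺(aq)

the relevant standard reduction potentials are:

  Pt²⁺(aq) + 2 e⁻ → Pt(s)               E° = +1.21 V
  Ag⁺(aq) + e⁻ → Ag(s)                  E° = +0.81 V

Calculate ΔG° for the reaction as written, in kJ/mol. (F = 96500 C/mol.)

In the reaction as written Pt²⁺(aq) is reduced, so the Pt²⁺/Pt couple is the cathode and Ag⁺/Ag is the anode.
E°cell = +1.21 − (+0.81) = +0.40 V; balancing electrons gives n = 2.
ΔG° = −nFE°cell = −(2)(96500)(+0.40) J/mol = −77.2 kJ/mol.

−77.2 kJ/mol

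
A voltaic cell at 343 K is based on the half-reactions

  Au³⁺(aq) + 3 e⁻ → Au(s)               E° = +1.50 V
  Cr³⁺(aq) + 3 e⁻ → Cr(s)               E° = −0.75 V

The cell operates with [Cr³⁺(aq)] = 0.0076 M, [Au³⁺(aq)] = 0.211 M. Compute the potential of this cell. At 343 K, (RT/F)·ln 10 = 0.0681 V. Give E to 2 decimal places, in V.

The Au³⁺/Au couple has the more positive E°, so it is the cathode; Cr³⁺/Cr is the anode.
E°cell = E°cat − E°an = +1.50 − (−0.75) = +2.25 V; n = 3.
The balanced reaction is Au³⁺(aq) + Cr(s) → Au(s) + Cr³⁺(aq), so Q = [Cr³⁺(aq)] / [Au³⁺(aq)] = 0.036 and log Q = −1.443.
By the Nernst equation, E = +2.25 − (0.0681/3)·(−1.443) = +2.28 V.

+2.28 V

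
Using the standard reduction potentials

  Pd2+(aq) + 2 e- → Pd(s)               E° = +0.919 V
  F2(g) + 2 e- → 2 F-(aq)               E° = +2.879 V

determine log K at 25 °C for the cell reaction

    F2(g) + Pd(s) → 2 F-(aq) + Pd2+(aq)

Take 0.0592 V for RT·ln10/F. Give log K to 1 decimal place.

The F₂/F⁻ couple is reduced (cathode); E°cell = +2.879 − (+0.919) = +1.960 V with n = 2.
At equilibrium E = 0, so log K = nE°cell / 0.0592 = (2)(+1.960) / 0.0592 = 66.2.

log K = 66.2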